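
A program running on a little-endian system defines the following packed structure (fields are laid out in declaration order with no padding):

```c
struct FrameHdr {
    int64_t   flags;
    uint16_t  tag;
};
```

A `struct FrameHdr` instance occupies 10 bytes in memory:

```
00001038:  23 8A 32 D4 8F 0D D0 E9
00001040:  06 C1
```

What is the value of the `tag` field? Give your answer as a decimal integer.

49414

`tag` follows `flags` (8 bytes), so it starts at byte offset 8 and occupies 2 bytes.
Bytes at offsets 8..9: 06 C1.
In little-endian order the low byte comes first in memory.
Reassemble most-significant byte first: C1 06 → 0xC106.
0xC106 = 49414.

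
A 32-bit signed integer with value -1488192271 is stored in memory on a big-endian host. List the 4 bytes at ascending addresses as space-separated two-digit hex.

A7 4B FC F1

Two's complement of -1488192271 in 32 bits: 1488192271 = 0x58B4030F; invert → 0xA74BFCF0; add 1 → 0xA74BFCF1.
Split into bytes (most-significant first): A7 4B FC F1.
In big-endian order the high byte comes first in memory.
So the memory order matches the most-significant-first order: A7 4B FC F1.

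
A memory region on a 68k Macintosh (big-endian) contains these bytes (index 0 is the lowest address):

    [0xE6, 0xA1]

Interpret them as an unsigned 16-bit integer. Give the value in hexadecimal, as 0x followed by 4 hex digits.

Big-endian stores the most-significant byte at the lowest address.
The bytes are already most-significant first: 0xE6A1.

0xE6A1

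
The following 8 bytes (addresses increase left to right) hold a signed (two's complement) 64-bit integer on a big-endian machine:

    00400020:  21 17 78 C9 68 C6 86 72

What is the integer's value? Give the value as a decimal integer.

In big-endian order the high byte comes first in memory.
The bytes are already most-significant first: 0x211778C968C68672.
0x211778C968C68672 = 2384507334157567602.

2384507334157567602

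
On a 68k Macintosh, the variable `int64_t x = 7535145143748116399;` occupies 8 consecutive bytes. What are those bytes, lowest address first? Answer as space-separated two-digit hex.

7535145143748116399 in hexadecimal, padded to 64 bits, is 0x68923695D81DBFAF.
Split into bytes (most-significant first): 68 92 36 95 D8 1D BF AF.
Big-endian stores the most-significant byte at the lowest address.
So the memory order matches the most-significant-first order: 68 92 36 95 D8 1D BF AF.

68 92 36 95 D8 1D BF AF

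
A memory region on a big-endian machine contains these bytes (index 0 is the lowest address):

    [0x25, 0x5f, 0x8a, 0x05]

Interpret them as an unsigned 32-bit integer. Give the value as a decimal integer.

Big-endian: lowest address holds the most-significant byte.
The bytes are already most-significant first: 0x255F8A05.
0x255F8A05 = 627018245.

627018245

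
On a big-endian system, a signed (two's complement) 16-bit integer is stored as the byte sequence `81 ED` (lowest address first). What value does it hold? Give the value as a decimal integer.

Big-endian: lowest address holds the most-significant byte.
The bytes are already most-significant first: 0x81ED.
Top bit is set, so as a signed 16-bit value this is 0x81ED − 2^16 = -32275.

-32275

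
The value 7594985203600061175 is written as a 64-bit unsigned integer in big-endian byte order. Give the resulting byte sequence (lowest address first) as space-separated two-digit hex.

7594985203600061175 in hexadecimal, padded to 64 bits, is 0x6966CECD7EEDF2F7.
Split into bytes (most-significant first): 69 66 CE CD 7E ED F2 F7.
In big-endian order the high byte comes first in memory.
So the memory order matches the most-significant-first order: 69 66 CE CD 7E ED F2 F7.

69 66 CE CD 7E ED F2 F7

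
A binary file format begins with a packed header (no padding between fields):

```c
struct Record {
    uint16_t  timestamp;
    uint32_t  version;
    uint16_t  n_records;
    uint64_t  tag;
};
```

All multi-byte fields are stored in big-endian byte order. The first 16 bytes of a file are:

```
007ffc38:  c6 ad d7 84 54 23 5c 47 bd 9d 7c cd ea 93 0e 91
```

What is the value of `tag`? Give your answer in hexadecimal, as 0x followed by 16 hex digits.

0xBD9D7CCDEA930E91

`tag` follows `timestamp` (2 B), `version` (4 B), `n_records` (2 B), so it starts at offset 2 + 4 + 2 = 8 and occupies 8 bytes.
Bytes at offsets 8..15: BD 9D 7C CD EA 93 0E 91.
Big-endian: lowest address holds the most-significant byte.
The bytes are already most-significant first: 0xBD9D7CCDEA930E91.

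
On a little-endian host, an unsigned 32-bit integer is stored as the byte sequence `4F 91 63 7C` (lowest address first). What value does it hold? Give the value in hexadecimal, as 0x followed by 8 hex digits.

In little-endian order the low byte comes first in memory.
Reassemble most-significant byte first: 7C 63 91 4F → 0x7C63914F.

0x7C63914F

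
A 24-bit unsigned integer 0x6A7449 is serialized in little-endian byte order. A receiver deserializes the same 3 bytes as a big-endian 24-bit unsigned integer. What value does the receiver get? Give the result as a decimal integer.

Stored little-endian, the bytes at ascending addresses are 49 74 6A.
Read back as big-endian, the last byte is least significant, giving 0x49746A.
0x49746A = 4813930.

4813930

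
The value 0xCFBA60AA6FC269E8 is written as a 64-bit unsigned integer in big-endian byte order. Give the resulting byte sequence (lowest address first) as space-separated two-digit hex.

CF BA 60 AA 6F C2 69 E8

Split into bytes (most-significant first): CF BA 60 AA 6F C2 69 E8.
Big-endian stores the most-significant byte at the lowest address.
So the memory order matches the most-significant-first order: CF BA 60 AA 6F C2 69 E8.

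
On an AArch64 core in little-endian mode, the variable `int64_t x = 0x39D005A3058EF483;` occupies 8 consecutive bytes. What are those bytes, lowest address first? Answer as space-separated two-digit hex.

Split into bytes (most-significant first): 39 D0 05 A3 05 8E F4 83.
In little-endian order the low byte comes first in memory.
So at ascending addresses the bytes are 83 F4 8E 05 A3 05 D0 39.

83 F4 8E 05 A3 05 D0 39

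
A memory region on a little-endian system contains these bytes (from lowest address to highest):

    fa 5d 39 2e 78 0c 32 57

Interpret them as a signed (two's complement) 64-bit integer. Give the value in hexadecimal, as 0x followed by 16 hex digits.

0x57320C782E395DFA

In little-endian order the low byte comes first in memory.
Reassemble most-significant byte first: 57 32 0C 78 2E 39 5D FA → 0x57320C782E395DFA.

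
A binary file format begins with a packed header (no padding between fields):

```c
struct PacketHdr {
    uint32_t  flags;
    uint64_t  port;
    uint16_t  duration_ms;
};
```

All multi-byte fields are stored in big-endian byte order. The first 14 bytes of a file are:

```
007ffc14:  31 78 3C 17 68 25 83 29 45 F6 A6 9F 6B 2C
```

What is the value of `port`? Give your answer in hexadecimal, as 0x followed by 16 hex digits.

0x6825832945F6A69F

`port` follows `flags` (4 bytes), so it starts at byte offset 4 and occupies 8 bytes.
Bytes at offsets 4..11: 68 25 83 29 45 F6 A6 9F.
In big-endian order the high byte comes first in memory.
The bytes are already most-significant first: 0x6825832945F6A69F.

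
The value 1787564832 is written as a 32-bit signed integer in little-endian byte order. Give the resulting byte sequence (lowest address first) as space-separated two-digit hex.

20 13 8C 6A

1787564832 in hexadecimal, padded to 32 bits, is 0x6A8C1320.
Split into bytes (most-significant first): 6A 8C 13 20.
Little-endian stores the least-significant byte at the lowest address.
So at ascending addresses the bytes are 20 13 8C 6A.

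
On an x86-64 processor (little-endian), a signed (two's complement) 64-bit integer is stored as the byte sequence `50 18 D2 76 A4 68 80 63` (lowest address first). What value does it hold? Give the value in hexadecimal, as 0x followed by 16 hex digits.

0x638068A476D21850

In little-endian order the low byte comes first in memory.
Reassemble most-significant byte first: 63 80 68 A4 76 D2 18 50 → 0x638068A476D21850.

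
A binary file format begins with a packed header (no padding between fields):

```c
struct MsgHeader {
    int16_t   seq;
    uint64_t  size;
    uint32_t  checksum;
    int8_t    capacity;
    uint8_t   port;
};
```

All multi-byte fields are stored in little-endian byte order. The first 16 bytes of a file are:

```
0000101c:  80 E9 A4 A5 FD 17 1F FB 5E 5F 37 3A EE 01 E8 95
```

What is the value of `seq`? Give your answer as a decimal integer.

-5760

`seq` is the first field, at byte offset 0, occupying 2 bytes.
Bytes at offsets 0..1: 80 E9.
Little-endian stores the least-significant byte at the lowest address.
Reassemble most-significant byte first: E9 80 → 0xE980.
Top bit is set, so as a signed 16-bit value this is 0xE980 − 2^16 = -5760.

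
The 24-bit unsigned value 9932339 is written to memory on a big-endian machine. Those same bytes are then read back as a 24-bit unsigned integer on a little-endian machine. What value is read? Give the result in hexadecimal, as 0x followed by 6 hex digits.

0x338E97

9932339 in 24-bit hexadecimal is 0x978E33.
Stored big-endian, the bytes at ascending addresses are 97 8E 33.
Read back as little-endian, the first byte is least significant, giving 0x338E97.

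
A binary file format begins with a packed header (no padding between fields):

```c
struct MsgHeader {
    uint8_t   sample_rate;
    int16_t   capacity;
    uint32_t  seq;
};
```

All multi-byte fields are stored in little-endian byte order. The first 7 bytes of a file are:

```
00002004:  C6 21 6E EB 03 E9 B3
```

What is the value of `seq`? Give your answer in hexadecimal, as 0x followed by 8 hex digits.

`seq` follows `sample_rate` (1 B), `capacity` (2 B), so it starts at offset 1 + 2 = 3 and occupies 4 bytes.
Bytes at offsets 3..6: EB 03 E9 B3.
Little-endian: lowest address holds the least-significant byte.
Reassemble most-significant byte first: B3 E9 03 EB → 0xB3E903EB.

0xB3E903EB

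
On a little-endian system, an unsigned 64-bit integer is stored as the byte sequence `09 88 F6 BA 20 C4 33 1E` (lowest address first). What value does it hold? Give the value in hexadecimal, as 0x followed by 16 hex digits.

Little-endian: lowest address holds the least-significant byte.
Reassemble most-significant byte first: 1E 33 C4 20 BA F6 88 09 → 0x1E33C420BAF68809.

0x1E33C420BAF68809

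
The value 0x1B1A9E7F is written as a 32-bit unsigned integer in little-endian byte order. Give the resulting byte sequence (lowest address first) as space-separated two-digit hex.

7F 9E 1A 1B

Split into bytes (most-significant first): 1B 1A 9E 7F.
Little-endian stores the least-significant byte at the lowest address.
So at ascending addresses the bytes are 7F 9E 1A 1B.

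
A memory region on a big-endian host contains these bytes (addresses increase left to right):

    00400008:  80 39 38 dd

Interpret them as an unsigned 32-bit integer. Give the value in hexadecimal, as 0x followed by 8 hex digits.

0x803938DD

In big-endian order the high byte comes first in memory.
The bytes are already most-significant first: 0x803938DD.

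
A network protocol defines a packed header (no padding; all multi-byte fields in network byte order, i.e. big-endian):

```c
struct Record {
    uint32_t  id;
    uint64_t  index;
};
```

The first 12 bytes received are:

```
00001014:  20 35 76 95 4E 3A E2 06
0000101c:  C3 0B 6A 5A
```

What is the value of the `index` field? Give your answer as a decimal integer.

`index` follows `id` (4 bytes), so it starts at byte offset 4 and occupies 8 bytes.
Bytes at offsets 4..11: 4E 3A E2 06 C3 0B 6A 5A.
Big-endian: lowest address holds the most-significant byte.
The bytes are already most-significant first: 0x4E3AE206C30B6A5A.
0x4E3AE206C30B6A5A = 5637066402277583450.

5637066402277583450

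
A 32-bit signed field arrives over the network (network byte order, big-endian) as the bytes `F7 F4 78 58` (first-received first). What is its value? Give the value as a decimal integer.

Big-endian: lowest address holds the most-significant byte.
The bytes are already most-significant first: 0xF7F47858.
Top bit is set, so as a signed 32-bit value this is 0xF7F47858 − 2^32 = -134973352.

-134973352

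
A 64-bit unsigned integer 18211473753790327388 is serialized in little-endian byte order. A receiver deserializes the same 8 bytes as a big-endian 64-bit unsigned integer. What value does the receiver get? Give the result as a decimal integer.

6677155976936078588

18211473753790327388 in 64-bit hexadecimal is 0xFCBC26E3FB05AA5C.
Stored little-endian, the bytes at ascending addresses are 5C AA 05 FB E3 26 BC FC.
Read back as big-endian, the last byte is least significant, giving 0x5CAA05FBE326BCFC.
0x5CAA05FBE326BCFC = 6677155976936078588.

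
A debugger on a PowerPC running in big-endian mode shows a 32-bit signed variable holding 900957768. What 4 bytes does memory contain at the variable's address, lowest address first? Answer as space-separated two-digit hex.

900957768 in hexadecimal, padded to 32 bits, is 0x35B38648.
Split into bytes (most-significant first): 35 B3 86 48.
Big-endian stores the most-significant byte at the lowest address.
So the memory order matches the most-significant-first order: 35 B3 86 48.

35 B3 86 48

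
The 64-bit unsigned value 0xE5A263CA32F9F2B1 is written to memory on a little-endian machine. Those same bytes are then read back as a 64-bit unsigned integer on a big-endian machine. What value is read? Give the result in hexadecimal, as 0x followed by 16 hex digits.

0xB1F2F932CA63A2E5

Stored little-endian, the bytes at ascending addresses are B1 F2 F9 32 CA 63 A2 E5.
Read back as big-endian, the last byte is least significant, giving 0xB1F2F932CA63A2E5.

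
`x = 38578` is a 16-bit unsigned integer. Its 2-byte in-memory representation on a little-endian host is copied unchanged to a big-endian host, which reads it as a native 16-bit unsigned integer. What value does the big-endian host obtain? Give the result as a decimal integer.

45718

38578 in 16-bit hexadecimal is 0x96B2.
Stored little-endian, the bytes at ascending addresses are B2 96.
Read back as big-endian, the last byte is least significant, giving 0xB296.
0xB296 = 45718.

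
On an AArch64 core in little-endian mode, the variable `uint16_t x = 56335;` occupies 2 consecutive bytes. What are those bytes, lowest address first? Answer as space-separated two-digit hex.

0F DC

56335 in hexadecimal, padded to 16 bits, is 0xDC0F.
Split into bytes (most-significant first): DC 0F.
Little-endian: lowest address holds the least-significant byte.
So at ascending addresses the bytes are 0F DC.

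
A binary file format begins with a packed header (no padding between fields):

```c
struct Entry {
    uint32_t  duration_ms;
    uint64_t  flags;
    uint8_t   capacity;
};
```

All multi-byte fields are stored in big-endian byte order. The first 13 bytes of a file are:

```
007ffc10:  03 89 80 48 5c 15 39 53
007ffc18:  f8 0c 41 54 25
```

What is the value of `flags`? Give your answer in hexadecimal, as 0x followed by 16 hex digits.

`flags` follows `duration_ms` (4 bytes), so it starts at byte offset 4 and occupies 8 bytes.
Bytes at offsets 4..11: 5C 15 39 53 F8 0C 41 54.
In big-endian order the high byte comes first in memory.
The bytes are already most-significant first: 0x5C153953F80C4154.

0x5C153953F80C4154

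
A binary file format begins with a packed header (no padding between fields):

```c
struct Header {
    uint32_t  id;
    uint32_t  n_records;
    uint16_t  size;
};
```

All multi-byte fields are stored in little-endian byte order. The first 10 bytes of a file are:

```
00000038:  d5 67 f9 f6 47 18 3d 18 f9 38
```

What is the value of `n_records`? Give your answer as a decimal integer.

`n_records` follows `id` (4 bytes), so it starts at byte offset 4 and occupies 4 bytes.
Bytes at offsets 4..7: 47 18 3D 18.
In little-endian order the low byte comes first in memory.
Reassemble most-significant byte first: 18 3D 18 47 → 0x183D1847.
0x183D1847 = 406657095.

406657095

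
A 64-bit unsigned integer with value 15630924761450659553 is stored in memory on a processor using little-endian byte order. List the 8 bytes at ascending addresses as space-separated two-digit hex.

E1 BE 1F 1D 41 33 EC D8

15630924761450659553 in hexadecimal, padded to 64 bits, is 0xD8EC33411D1FBEE1.
Split into bytes (most-significant first): D8 EC 33 41 1D 1F BE E1.
In little-endian order the low byte comes first in memory.
So at ascending addresses the bytes are E1 BE 1F 1D 41 33 EC D8.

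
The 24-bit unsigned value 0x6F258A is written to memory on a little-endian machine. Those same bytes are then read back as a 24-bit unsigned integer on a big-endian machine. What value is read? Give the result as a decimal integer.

Stored little-endian, the bytes at ascending addresses are 8A 25 6F.
Read back as big-endian, the last byte is least significant, giving 0x8A256F.
0x8A256F = 9053551.

9053551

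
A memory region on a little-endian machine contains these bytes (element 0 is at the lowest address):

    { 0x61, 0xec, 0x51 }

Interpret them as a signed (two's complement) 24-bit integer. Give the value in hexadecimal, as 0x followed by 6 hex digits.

0x51EC61

Little-endian: lowest address holds the least-significant byte.
Reassemble most-significant byte first: 51 EC 61 → 0x51EC61.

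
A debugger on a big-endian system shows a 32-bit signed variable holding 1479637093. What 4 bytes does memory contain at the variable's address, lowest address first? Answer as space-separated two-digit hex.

58 31 78 65

1479637093 in hexadecimal, padded to 32 bits, is 0x58317865.
Split into bytes (most-significant first): 58 31 78 65.
Big-endian: lowest address holds the most-significant byte.
So the memory order matches the most-significant-first order: 58 31 78 65.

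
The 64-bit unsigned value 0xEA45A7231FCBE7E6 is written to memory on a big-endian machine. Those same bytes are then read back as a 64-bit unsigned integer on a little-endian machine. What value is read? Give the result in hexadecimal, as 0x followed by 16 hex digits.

Stored big-endian, the bytes at ascending addresses are EA 45 A7 23 1F CB E7 E6.
Read back as little-endian, the first byte is least significant, giving 0xE6E7CB1F23A745EA.

0xE6E7CB1F23A745EA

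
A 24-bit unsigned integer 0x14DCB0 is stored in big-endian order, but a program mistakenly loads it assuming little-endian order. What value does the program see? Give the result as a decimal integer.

Stored big-endian, the bytes at ascending addresses are 14 DC B0.
Read back as little-endian, the first byte is least significant, giving 0xB0DC14.
0xB0DC14 = 11590676.

11590676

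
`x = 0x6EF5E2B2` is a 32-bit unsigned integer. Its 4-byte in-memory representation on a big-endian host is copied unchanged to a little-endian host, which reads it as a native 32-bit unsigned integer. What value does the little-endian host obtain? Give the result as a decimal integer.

Stored big-endian, the bytes at ascending addresses are 6E F5 E2 B2.
Read back as little-endian, the first byte is least significant, giving 0xB2E2F56E.
0xB2E2F56E = 3001218414.

3001218414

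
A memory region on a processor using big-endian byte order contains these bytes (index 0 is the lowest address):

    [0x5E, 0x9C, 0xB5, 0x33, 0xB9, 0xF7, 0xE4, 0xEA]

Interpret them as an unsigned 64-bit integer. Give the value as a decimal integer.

6817523169700078826

In big-endian order the high byte comes first in memory.
The bytes are already most-significant first: 0x5E9CB533B9F7E4EA.
0x5E9CB533B9F7E4EA = 6817523169700078826.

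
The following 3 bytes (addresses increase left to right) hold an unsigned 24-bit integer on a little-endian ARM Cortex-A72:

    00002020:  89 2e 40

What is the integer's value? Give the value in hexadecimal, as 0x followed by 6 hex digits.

0x402E89

Little-endian: lowest address holds the least-significant byte.
Reassemble most-significant byte first: 40 2E 89 → 0x402E89.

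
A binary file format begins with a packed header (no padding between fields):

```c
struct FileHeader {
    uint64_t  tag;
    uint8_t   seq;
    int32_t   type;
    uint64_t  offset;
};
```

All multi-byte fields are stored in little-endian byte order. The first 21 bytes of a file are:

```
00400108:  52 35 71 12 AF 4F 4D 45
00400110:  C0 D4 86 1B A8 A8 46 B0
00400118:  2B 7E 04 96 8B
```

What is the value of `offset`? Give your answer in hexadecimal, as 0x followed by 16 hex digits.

0x8B96047E2BB046A8

`offset` follows `tag` (8 B), `seq` (1 B), `type` (4 B), so it starts at offset 8 + 1 + 4 = 13 and occupies 8 bytes.
Bytes at offsets 13..20: A8 46 B0 2B 7E 04 96 8B.
Little-endian: lowest address holds the least-significant byte.
Reassemble most-significant byte first: 8B 96 04 7E 2B B0 46 A8 → 0x8B96047E2BB046A8.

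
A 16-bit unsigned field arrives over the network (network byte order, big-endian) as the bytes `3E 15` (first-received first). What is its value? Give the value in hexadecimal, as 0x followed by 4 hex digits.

Big-endian: lowest address holds the most-significant byte.
The bytes are already most-significant first: 0x3E15.

0x3E15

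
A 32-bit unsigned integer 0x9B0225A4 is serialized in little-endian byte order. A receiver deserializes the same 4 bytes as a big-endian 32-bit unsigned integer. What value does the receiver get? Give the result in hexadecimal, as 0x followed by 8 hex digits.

Stored little-endian, the bytes at ascending addresses are A4 25 02 9B.
Read back as big-endian, the last byte is least significant, giving 0xA425029B.

0xA425029B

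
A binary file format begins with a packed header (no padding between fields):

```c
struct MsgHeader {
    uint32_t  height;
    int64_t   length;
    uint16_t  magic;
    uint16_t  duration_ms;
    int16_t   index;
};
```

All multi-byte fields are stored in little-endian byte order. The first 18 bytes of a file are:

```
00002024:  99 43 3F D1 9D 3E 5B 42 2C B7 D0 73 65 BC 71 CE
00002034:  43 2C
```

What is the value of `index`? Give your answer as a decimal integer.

11331

`index` follows `height` (4 B), `length` (8 B), `magic` (2 B), `duration_ms` (2 B), so it starts at offset 4 + 8 + 2 + 2 = 16 and occupies 2 bytes.
Bytes at offsets 16..17: 43 2C.
Little-endian: lowest address holds the least-significant byte.
Reassemble most-significant byte first: 2C 43 → 0x2C43.
0x2C43 = 11331.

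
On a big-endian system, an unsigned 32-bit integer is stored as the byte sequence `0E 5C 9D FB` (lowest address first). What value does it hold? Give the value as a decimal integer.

In big-endian order the high byte comes first in memory.
The bytes are already most-significant first: 0x0E5C9DFB.
0x0E5C9DFB = 240950779.

240950779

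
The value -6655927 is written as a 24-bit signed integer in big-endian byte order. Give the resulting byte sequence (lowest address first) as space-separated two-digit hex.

9A 70 49

Two's complement of -6655927 in 24 bits: 6655927 = 0x658FB7; invert → 0x9A7048; add 1 → 0x9A7049.
Split into bytes (most-significant first): 9A 70 49.
Big-endian stores the most-significant byte at the lowest address.
So the memory order matches the most-significant-first order: 9A 70 49.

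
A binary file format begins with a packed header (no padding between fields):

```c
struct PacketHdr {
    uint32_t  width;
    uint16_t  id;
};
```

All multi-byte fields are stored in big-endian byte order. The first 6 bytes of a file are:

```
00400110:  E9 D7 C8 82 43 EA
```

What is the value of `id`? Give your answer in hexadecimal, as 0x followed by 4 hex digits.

0x43EA

`id` follows `width` (4 bytes), so it starts at byte offset 4 and occupies 2 bytes.
Bytes at offsets 4..5: 43 EA.
Big-endian stores the most-significant byte at the lowest address.
The bytes are already most-significant first: 0x43EA.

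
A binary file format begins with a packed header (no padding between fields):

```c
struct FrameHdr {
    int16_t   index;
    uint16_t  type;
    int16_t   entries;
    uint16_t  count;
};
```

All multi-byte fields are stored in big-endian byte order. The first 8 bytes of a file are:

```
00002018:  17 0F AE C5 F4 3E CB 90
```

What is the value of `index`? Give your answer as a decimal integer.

5903

`index` is the first field, at byte offset 0, occupying 2 bytes.
Bytes at offsets 0..1: 17 0F.
In big-endian order the high byte comes first in memory.
The bytes are already most-significant first: 0x170F.
0x170F = 5903.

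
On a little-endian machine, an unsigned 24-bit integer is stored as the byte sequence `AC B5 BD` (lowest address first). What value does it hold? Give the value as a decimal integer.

12432812

Little-endian: lowest address holds the least-significant byte.
Reassemble most-significant byte first: BD B5 AC → 0xBDB5AC.
0xBDB5AC = 12432812.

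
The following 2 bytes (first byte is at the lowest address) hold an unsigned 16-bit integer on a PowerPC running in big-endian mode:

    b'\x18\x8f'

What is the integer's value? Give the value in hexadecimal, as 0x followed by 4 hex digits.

0x188F

Big-endian stores the most-significant byte at the lowest address.
The bytes are already most-significant first: 0x188F.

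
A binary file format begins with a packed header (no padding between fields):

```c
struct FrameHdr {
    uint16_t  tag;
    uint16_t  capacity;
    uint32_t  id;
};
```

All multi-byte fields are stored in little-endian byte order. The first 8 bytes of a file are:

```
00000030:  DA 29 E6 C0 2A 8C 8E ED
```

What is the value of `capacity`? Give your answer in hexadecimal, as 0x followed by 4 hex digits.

0xC0E6

`capacity` follows `tag` (2 bytes), so it starts at byte offset 2 and occupies 2 bytes.
Bytes at offsets 2..3: E6 C0.
In little-endian order the low byte comes first in memory.
Reassemble most-significant byte first: C0 E6 → 0xC0E6.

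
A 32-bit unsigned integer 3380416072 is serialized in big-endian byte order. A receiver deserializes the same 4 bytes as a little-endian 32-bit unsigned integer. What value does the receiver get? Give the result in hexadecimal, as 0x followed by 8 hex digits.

0x480E7DC9

3380416072 in 32-bit hexadecimal is 0xC97D0E48.
Stored big-endian, the bytes at ascending addresses are C9 7D 0E 48.
Read back as little-endian, the first byte is least significant, giving 0x480E7DC9.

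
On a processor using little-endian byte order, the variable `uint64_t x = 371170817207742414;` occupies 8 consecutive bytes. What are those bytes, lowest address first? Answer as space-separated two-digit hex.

371170817207742414 in hexadecimal, padded to 64 bits, is 0x0526A9E446A8AFCE.
Split into bytes (most-significant first): 05 26 A9 E4 46 A8 AF CE.
In little-endian order the low byte comes first in memory.
So at ascending addresses the bytes are CE AF A8 46 E4 A9 26 05.

CE AF A8 46 E4 A9 26 05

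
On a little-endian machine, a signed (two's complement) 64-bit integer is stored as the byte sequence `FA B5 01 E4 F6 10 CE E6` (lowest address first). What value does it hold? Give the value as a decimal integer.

-1815494947210414598

Little-endian: lowest address holds the least-significant byte.
Reassemble most-significant byte first: E6 CE 10 F6 E4 01 B5 FA → 0xE6CE10F6E401B5FA.
Top bit is set, so as a signed 64-bit value this is 0xE6CE10F6E401B5FA − 2^64 = -1815494947210414598.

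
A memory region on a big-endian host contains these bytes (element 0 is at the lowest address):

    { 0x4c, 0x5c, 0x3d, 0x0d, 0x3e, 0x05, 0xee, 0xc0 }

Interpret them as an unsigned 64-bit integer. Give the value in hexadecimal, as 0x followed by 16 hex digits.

0x4C5C3D0D3E05EEC0

In big-endian order the high byte comes first in memory.
The bytes are already most-significant first: 0x4C5C3D0D3E05EEC0.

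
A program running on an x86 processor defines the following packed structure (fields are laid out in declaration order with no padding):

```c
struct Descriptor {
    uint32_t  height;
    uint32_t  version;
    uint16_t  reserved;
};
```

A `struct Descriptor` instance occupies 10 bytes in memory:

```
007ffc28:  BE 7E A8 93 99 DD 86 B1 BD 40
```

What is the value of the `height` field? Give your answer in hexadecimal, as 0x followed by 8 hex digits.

`height` is the first field, at byte offset 0, occupying 4 bytes.
Bytes at offsets 0..3: BE 7E A8 93.
In little-endian order the low byte comes first in memory.
Reassemble most-significant byte first: 93 A8 7E BE → 0x93A87EBE.

0x93A87EBE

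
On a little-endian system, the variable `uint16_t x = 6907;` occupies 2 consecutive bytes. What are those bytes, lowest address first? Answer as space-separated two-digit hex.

FB 1A

6907 in hexadecimal, padded to 16 bits, is 0x1AFB.
Split into bytes (most-significant first): 1A FB.
Little-endian stores the least-significant byte at the lowest address.
So at ascending addresses the bytes are FB 1A.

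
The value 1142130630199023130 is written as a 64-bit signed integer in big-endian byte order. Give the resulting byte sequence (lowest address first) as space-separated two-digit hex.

0F D9 A9 C1 C4 1B 16 1A

1142130630199023130 in hexadecimal, padded to 64 bits, is 0x0FD9A9C1C41B161A.
Split into bytes (most-significant first): 0F D9 A9 C1 C4 1B 16 1A.
Big-endian stores the most-significant byte at the lowest address.
So the memory order matches the most-significant-first order: 0F D9 A9 C1 C4 1B 16 1A.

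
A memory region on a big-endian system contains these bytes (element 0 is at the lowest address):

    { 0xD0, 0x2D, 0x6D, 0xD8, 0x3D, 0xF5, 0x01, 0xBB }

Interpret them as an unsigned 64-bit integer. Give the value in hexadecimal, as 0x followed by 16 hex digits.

0xD02D6DD83DF501BB

Big-endian stores the most-significant byte at the lowest address.
The bytes are already most-significant first: 0xD02D6DD83DF501BB.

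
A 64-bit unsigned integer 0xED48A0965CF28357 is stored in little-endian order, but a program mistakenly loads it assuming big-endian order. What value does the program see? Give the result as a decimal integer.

6306150382726826221

Stored little-endian, the bytes at ascending addresses are 57 83 F2 5C 96 A0 48 ED.
Read back as big-endian, the last byte is least significant, giving 0x5783F25C96A048ED.
0x5783F25C96A048ED = 6306150382726826221.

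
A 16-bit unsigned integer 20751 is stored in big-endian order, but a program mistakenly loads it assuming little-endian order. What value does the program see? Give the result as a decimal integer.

3921

20751 in 16-bit hexadecimal is 0x510F.
Stored big-endian, the bytes at ascending addresses are 51 0F.
Read back as little-endian, the first byte is least significant, giving 0x0F51.
0x0F51 = 3921.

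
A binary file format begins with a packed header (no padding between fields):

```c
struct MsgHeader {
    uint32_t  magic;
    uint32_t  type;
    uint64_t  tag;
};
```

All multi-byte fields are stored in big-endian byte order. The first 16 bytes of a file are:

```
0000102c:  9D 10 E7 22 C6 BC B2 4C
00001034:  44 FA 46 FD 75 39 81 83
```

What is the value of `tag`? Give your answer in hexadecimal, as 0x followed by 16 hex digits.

`tag` follows `magic` (4 B), `type` (4 B), so it starts at offset 4 + 4 = 8 and occupies 8 bytes.
Bytes at offsets 8..15: 44 FA 46 FD 75 39 81 83.
Big-endian: lowest address holds the most-significant byte.
The bytes are already most-significant first: 0x44FA46FD75398183.

0x44FA46FD75398183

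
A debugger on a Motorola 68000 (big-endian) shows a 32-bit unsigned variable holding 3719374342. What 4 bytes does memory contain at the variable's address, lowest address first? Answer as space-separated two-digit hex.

DD B1 26 06

3719374342 in hexadecimal, padded to 32 bits, is 0xDDB12606.
Split into bytes (most-significant first): DD B1 26 06.
Big-endian stores the most-significant byte at the lowest address.
So the memory order matches the most-significant-first order: DD B1 26 06.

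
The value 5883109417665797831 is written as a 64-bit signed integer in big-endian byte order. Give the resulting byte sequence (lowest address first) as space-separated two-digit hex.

5883109417665797831 in hexadecimal, padded to 64 bits, is 0x51A500D866B99EC7.
Split into bytes (most-significant first): 51 A5 00 D8 66 B9 9E C7.
Big-endian: lowest address holds the most-significant byte.
So the memory order matches the most-significant-first order: 51 A5 00 D8 66 B9 9E C7.

51 A5 00 D8 66 B9 9E C7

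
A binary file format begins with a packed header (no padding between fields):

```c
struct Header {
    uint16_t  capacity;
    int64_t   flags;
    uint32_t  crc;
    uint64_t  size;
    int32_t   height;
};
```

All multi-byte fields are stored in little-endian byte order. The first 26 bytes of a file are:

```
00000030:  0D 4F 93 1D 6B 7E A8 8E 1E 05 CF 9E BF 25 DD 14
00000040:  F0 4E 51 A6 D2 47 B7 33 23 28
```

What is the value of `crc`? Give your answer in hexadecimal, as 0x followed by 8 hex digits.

0x25BF9ECF

`crc` follows `capacity` (2 B), `flags` (8 B), so it starts at offset 2 + 8 = 10 and occupies 4 bytes.
Bytes at offsets 10..13: CF 9E BF 25.
Little-endian: lowest address holds the least-significant byte.
Reassemble most-significant byte first: 25 BF 9E CF → 0x25BF9ECF.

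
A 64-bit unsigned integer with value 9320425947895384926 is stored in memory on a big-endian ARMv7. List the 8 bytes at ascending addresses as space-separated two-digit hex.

9320425947895384926 in hexadecimal, padded to 64 bits, is 0x8158CE0493A34B5E.
Split into bytes (most-significant first): 81 58 CE 04 93 A3 4B 5E.
Big-endian stores the most-significant byte at the lowest address.
So the memory order matches the most-significant-first order: 81 58 CE 04 93 A3 4B 5E.

81 58 CE 04 93 A3 4B 5E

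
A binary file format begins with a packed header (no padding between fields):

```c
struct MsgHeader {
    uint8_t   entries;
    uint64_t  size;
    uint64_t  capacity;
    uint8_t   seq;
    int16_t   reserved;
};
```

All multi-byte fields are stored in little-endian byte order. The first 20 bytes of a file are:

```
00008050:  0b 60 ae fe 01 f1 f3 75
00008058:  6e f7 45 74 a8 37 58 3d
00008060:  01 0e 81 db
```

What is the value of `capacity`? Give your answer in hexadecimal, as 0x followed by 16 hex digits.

0x013D5837A87445F7

`capacity` follows `entries` (1 B), `size` (8 B), so it starts at offset 1 + 8 = 9 and occupies 8 bytes.
Bytes at offsets 9..16: F7 45 74 A8 37 58 3D 01.
In little-endian order the low byte comes first in memory.
Reassemble most-significant byte first: 01 3D 58 37 A8 74 45 F7 → 0x013D5837A87445F7.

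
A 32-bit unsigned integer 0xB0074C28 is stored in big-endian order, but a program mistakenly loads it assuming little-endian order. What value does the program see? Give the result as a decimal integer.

Stored big-endian, the bytes at ascending addresses are B0 07 4C 28.
Read back as little-endian, the first byte is least significant, giving 0x284C07B0.
0x284C07B0 = 676071344.

676071344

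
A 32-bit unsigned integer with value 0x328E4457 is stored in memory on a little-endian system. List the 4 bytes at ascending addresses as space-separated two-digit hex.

Split into bytes (most-significant first): 32 8E 44 57.
Little-endian stores the least-significant byte at the lowest address.
So at ascending addresses the bytes are 57 44 8E 32.

57 44 8E 32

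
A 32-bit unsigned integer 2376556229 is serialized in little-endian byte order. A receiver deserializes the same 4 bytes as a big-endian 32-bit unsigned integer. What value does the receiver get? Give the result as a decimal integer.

3311314829

2376556229 in 32-bit hexadecimal is 0x8DA75EC5.
Stored little-endian, the bytes at ascending addresses are C5 5E A7 8D.
Read back as big-endian, the last byte is least significant, giving 0xC55EA78D.
0xC55EA78D = 3311314829.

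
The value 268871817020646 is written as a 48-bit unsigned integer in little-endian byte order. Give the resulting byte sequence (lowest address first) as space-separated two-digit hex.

E6 C4 24 99 89 F4

268871817020646 in hexadecimal, padded to 48 bits, is 0xF4899924C4E6.
Split into bytes (most-significant first): F4 89 99 24 C4 E6.
Little-endian stores the least-significant byte at the lowest address.
So at ascending addresses the bytes are E6 C4 24 99 89 F4.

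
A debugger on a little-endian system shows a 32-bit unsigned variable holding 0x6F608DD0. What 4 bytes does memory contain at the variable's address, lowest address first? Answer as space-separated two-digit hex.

Split into bytes (most-significant first): 6F 60 8D D0.
Little-endian: lowest address holds the least-significant byte.
So at ascending addresses the bytes are D0 8D 60 6F.

D0 8D 60 6F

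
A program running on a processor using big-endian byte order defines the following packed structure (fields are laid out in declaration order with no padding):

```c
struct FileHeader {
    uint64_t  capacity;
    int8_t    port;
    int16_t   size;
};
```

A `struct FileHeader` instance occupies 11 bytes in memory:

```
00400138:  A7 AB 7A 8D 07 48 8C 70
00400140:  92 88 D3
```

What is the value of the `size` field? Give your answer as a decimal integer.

`size` follows `capacity` (8 B), `port` (1 B), so it starts at offset 8 + 1 = 9 and occupies 2 bytes.
Bytes at offsets 9..10: 88 D3.
Big-endian stores the most-significant byte at the lowest address.
The bytes are already most-significant first: 0x88D3.
Top bit is set, so as a signed 16-bit value this is 0x88D3 − 2^16 = -30509.

-30509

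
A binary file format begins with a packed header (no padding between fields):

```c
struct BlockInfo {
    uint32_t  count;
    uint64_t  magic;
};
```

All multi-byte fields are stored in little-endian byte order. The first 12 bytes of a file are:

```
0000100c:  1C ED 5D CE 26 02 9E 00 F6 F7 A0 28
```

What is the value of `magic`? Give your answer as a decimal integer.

2927612393735193126

`magic` follows `count` (4 bytes), so it starts at byte offset 4 and occupies 8 bytes.
Bytes at offsets 4..11: 26 02 9E 00 F6 F7 A0 28.
Little-endian: lowest address holds the least-significant byte.
Reassemble most-significant byte first: 28 A0 F7 F6 00 9E 02 26 → 0x28A0F7F6009E0226.
0x28A0F7F6009E0226 = 2927612393735193126.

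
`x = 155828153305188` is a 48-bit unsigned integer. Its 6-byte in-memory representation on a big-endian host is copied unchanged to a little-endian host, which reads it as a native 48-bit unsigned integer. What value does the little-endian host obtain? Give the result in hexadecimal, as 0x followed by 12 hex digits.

0x6448B991B98D

155828153305188 in 48-bit hexadecimal is 0x8DB991B94864.
Stored big-endian, the bytes at ascending addresses are 8D B9 91 B9 48 64.
Read back as little-endian, the first byte is least significant, giving 0x6448B991B98D.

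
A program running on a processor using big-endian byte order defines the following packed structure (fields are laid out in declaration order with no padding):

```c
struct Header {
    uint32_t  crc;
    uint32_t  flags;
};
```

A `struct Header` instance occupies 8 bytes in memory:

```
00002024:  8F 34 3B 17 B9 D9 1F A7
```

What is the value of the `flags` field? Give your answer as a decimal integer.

3118014375

`flags` follows `crc` (4 bytes), so it starts at byte offset 4 and occupies 4 bytes.
Bytes at offsets 4..7: B9 D9 1F A7.
Big-endian stores the most-significant byte at the lowest address.
The bytes are already most-significant first: 0xB9D91FA7.
0xB9D91FA7 = 3118014375.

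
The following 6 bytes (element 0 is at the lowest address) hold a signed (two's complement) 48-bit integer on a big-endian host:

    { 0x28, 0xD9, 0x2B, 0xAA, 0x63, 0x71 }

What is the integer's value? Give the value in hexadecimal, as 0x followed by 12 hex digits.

0x28D92BAA6371

In big-endian order the high byte comes first in memory.
The bytes are already most-significant first: 0x28D92BAA6371.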